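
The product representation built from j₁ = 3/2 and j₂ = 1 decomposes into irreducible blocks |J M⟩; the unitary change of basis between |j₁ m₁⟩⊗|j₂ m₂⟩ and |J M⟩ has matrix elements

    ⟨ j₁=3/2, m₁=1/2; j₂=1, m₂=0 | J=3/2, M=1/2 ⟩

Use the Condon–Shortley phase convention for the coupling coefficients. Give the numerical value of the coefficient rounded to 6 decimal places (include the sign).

j₁+j₂−J=1  J+j₁−j₂=2  J−j₁+j₂=1  j₁+j₂+J+1=5
(j₁±m₁, j₂±m₂, J±M) = (2,1,1,1,2,1)
P² = 4/15
sum k=0..1:
  [0] +1/1 = 1
  [1] −1/2 = -1/2
S = 1/2
C² = P²·S² = 1/15 ; C = +0.258199

+0.258199  (= +√(1/15))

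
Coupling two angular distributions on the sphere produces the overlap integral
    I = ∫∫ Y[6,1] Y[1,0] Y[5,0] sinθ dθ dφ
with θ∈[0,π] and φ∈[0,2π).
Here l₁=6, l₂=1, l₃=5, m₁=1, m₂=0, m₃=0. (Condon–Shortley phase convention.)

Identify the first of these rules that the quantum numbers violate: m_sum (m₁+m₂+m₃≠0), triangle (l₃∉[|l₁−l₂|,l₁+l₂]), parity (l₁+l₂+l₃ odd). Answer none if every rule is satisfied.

m_sum

azimuthal sum: 1 + 0 + 0 = 1  ✗
5 ≤ 5 ≤ 7 (triangle on l)
L = 6 + 1 + 5 = 12 (even)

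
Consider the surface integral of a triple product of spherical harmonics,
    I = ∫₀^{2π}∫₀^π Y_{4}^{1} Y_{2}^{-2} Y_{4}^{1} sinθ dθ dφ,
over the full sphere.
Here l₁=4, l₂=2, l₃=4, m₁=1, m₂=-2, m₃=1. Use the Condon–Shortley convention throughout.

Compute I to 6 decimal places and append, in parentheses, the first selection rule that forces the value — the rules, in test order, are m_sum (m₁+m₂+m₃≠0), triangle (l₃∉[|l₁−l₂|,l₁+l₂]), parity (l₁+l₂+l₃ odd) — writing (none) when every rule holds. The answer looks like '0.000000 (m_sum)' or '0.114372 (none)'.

m-sum 0 ✓  L=10 even ✓  2≤4≤6 ✓
Π(2lᵢ+1) = 9×5×9 = 405
triangle coeff Δ(4,2,4) = 1/13860
Σ_t [0,2]: t=0:+1/192 t=1:−1/36 t=2:+1/192 = -5/288
(3j)²=20/693 [(4 2 4; 0 0 0)], sign=-1
Σ_t [0,0]: t=0:+1/144 = 1/144
(3j)²=10/231 [(4 2 4; 1 -2 1)], sign=-1
⇒ 4πI² = 3000/5929
I = (+1)√(3000/5929/(4π)) = 0.20066192
No selection rule forces the value: the integral is nonzero (none).

0.200662 (none)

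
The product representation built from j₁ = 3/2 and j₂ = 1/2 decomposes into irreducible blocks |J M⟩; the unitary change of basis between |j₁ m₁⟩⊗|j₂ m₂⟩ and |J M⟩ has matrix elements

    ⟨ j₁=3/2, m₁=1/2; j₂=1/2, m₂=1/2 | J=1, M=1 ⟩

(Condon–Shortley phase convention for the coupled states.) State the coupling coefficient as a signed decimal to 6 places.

j₁+j₂−J=1  J+j₁−j₂=2  J−j₁+j₂=0  j₁+j₂+J+1=4
(j₁±m₁, j₂±m₂, J±M) = (2,1,1,0,2,0)
P² = 1
sum k=1..1:
  [1] −1/2 = -1/2
S = -1/2
C² = P²·S² = 1/4 ; C = -0.500000

-0.500000  (= −√(1/4))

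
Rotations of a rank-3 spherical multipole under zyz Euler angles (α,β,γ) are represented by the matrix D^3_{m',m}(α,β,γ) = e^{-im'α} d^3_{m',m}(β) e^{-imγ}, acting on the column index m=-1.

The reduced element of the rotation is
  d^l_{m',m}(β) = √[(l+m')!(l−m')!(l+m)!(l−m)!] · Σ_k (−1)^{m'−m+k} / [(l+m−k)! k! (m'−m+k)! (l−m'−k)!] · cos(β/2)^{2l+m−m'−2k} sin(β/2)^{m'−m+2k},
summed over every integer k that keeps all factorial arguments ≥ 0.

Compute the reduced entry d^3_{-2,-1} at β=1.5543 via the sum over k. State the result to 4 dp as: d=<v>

d=-0.3819

d^3_{-2,-1}(β=1.5543) via the finite sum:
With c≡cos(β/2)=0.712915 and s≡sin(β/2)=0.701250, N=[1·120·2·24]^{1/2}=75.894664
Admissible k: 1..2 (factorial args all ≥0)
  k=1: (−1)^0·75.8947/(24)·0.7129^5·0.7013^1 = +0.408378
  k=2: (−1)^1·75.8947/(12)·0.7129^3·0.7013^3 = -0.790247
d^3_{-2,-1}(1.5543) = +0.408378 -0.790247 = -0.381869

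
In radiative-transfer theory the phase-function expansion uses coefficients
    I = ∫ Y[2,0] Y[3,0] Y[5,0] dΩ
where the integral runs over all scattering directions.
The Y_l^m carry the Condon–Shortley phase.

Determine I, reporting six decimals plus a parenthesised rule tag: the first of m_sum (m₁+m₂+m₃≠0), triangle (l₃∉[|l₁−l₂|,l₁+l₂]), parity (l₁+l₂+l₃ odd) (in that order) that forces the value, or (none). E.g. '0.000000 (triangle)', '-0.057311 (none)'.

Checks pass: Σm=0; 10 even; l₃=5∈[1,5].
(2·2+1)(2·3+1)(2·5+1) = 385
Δ: 0! 4! 6! / 11! → 1/2310
sum: t=0:+1/144 = 1/144
3j²(2 3 5; 0 0 0) = Δ·Π!·Σ² = 10/231  (sign -1)
(m-triple is (0,0,0) — same symbol as above.)
combine: 4πI² = 385·10/231·10/231 = 500/693
take √, sign +1: I = 0.23961470
No selection rule forces the value: the integral is nonzero (none).

0.239615 (none)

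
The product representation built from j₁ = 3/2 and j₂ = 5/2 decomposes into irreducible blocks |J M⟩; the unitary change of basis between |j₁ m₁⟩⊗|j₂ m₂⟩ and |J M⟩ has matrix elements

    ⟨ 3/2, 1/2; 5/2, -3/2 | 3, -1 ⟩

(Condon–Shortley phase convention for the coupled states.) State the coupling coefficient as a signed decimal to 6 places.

√[7·1!2!4!/8! · 2!1!1!4!2!4!] = √(96/5)
  +(−1)^0/∏(0,1,1,1,1,3)! = 1/6  (running 1/6)
  +(−1)^1/∏(1,0,0,0,2,4)! = -1/48  (running 7/48)
⟨..|..⟩ = √(96/5)·(7/48) = +0.639010

+0.639010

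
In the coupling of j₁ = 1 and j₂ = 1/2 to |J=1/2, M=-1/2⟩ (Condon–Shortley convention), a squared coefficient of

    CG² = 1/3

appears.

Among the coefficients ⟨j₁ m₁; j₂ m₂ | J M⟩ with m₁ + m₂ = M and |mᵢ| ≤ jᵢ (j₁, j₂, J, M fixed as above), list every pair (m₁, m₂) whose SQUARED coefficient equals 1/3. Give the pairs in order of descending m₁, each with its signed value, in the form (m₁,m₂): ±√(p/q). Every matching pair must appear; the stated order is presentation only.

Admissible pairs with m₁+m₂ = M = -1/2: (-1,1/2), (0,-1/2)
  (m₁,m₂)=(0,-1/2): CG² = 1/3, CG = +√(1/3)   ← matches the target
  (m₁,m₂)=(-1,1/2): CG² = 2/3, CG = −√(2/3)
Pairs with CG² = 1/3: (0,-1/2): +√(1/3)

(0,-1/2): +√(1/3)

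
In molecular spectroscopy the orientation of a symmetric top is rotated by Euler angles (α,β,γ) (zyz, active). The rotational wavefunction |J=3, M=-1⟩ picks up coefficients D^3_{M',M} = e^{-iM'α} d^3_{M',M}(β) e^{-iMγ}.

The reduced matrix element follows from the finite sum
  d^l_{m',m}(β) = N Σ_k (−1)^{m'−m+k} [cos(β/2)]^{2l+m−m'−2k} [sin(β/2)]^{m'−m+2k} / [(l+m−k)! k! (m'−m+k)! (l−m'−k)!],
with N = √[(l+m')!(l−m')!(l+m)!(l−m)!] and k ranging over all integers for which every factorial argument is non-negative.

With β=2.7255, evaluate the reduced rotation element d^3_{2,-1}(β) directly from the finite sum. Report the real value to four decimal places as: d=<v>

d^3_{2,-1}(β=2.7255) via the finite sum:
c=cos(2.725500/2)=0.206549, s=sin(2.725500/2)=0.978436; N=√[120·1·2·24]=75.894664
Admissible k: 0..1 (factorial args all ≥0)
  k=0: (−1)^3·75.8947/(12)·0.2065^3·0.9784^3 = -0.052203
  k=1: (−1)^4·75.8947/(24)·0.2065^1·0.9784^5 = +0.585714
d^3_{2,-1}(2.7255) = -0.052203 +0.585714 = +0.533511

d=0.5335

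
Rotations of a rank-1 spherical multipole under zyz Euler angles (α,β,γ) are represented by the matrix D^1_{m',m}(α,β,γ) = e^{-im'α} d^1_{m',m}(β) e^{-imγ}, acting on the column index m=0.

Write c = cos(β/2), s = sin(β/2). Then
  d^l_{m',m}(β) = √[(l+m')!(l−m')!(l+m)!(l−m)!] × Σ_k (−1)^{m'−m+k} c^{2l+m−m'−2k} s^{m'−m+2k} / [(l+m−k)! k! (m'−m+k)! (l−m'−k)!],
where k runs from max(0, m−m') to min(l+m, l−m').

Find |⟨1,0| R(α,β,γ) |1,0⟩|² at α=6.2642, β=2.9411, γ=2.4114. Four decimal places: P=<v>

P=0.9603

D^1_{0,0}(6.2642,2.9411,2.4114) = e^{-i·0·6.2642}·d^1_{0,0}(2.9411)·e^{-i·0·2.4114}. Compute d first:
Half-angle: c=0.100079, s=0.994980. N=√(1·1·1·1)=1.000000
k: max(0,(0)−(0))=0 … min(1+(0),1−(0))=1
  k=0: (−1)^0·1.0000/(1)·0.1001^2·0.9950^0 = +0.010016
  k=1: (−1)^1·1.0000/(1)·0.1001^0·0.9950^2 = -0.989984
d^1_{0,0}(2.9411) = +0.010016 -0.989984 = -0.979969
|D^1_{0,0}|² = |d^1_{0,0}(β)|² = (-0.979969)² = 0.960338 (the z-rotation phases have unit modulus)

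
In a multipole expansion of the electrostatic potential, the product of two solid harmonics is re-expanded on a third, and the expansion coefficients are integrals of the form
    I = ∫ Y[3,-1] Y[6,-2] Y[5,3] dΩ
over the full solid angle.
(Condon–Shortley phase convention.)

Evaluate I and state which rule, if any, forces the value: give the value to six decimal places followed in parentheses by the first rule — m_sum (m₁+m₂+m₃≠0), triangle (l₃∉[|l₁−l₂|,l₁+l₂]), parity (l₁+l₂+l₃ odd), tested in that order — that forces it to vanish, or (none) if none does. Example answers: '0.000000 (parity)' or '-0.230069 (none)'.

-0.145631 (none)

Rules hold: Σm=0, L=14 even, 3≤5≤9.
N = 7·13·11 = 1001
Δ = 4!·2!·8!/15! = 1/675675
Racah Σ t=1..3: t=1:−1/8640 t=2:+1/2304 t=3:−1/8640 = 7/34560
⇒ 3j(3 6 5; 0 0 0)² = 7/429, sgn -1
Racah Σ t=2..4: t=2:+1/11520 t=3:−1/30240 t=4:+1/1935360 = 1/18432
⇒ 3j(3 6 5; -1 -2 3)² = 7/429, sgn +1
4πI² = N·(3j₀)²·(3jₘ)² = 343/1287
I = -1·√(0.266511/4π) = -0.14563067
No selection rule forces the value: the integral is nonzero (none).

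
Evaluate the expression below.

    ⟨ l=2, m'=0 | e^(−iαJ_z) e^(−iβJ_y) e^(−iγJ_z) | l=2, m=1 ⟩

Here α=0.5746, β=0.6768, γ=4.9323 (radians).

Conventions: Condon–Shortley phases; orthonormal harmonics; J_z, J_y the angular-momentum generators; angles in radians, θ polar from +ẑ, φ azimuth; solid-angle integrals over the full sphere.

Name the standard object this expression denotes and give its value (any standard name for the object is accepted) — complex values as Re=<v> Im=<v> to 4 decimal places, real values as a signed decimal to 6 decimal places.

This is a Wigner D-matrix element — the rotation-matrix element ⟨l m'| R(α,β,γ) |l m⟩ in the angular-momentum basis.
Split into d^2_{0,1}(β=0.6768) × two z-phases.
Half-angle: c=0.943287, s=0.331978. N=√(2·2·6·1)=4.898979
k∈{1,2} keeps every argument non-negative
  k=1: (−1)^0·4.8990/(2)·0.9433^3·0.3320^1 = +0.682522
  k=2: (−1)^1·4.8990/(2)·0.9433^1·0.3320^3 = -0.084537
d^2_{0,1}(0.6768) = +0.682522 -0.084537 = +0.597985
Phases: e^{-i·(0)·0.5746}=+1.000000+0.000000i, e^{-i·(1)·4.9323}=+0.218143+0.975917i ⇒ D=+0.130446+0.583584i

Wigner D-matrix element, Re=0.1304 Im=0.5836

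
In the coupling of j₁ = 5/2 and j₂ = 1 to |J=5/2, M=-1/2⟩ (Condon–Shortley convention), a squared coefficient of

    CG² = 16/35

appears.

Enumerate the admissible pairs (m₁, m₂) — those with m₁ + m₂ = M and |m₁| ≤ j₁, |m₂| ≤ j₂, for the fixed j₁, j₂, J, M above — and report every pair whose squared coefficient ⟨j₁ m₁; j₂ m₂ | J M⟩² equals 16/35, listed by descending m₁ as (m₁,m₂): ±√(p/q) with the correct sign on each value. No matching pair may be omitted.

Admissible pairs with m₁+m₂ = M = -1/2: (-3/2,1), (-1/2,0), (1/2,-1)
  (m₁,m₂)=(1/2,-1): CG² = 18/35, CG = +√(18/35)
  (m₁,m₂)=(-1/2,0): CG² = 1/35, CG = −√(1/35)
  (m₁,m₂)=(-3/2,1): CG² = 16/35, CG = −√(16/35)   ← matches the target
Pairs with CG² = 16/35: (-3/2,1): −√(16/35)

(-3/2,1): −√(16/35)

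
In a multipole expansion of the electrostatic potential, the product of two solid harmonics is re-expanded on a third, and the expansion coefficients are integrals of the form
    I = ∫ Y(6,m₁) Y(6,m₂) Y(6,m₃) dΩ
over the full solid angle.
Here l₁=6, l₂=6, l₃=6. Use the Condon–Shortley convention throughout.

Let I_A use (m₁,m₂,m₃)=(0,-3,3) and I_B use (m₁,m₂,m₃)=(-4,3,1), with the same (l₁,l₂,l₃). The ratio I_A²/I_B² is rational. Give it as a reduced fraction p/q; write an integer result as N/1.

l's match ⇒ only the (l;m) 3-j factors differ between A and B.
A: triangle coeff Δ(6,6,6) = 1/325909584; Σ_t [0,3]: t=0:+1/18662400 t=1:−1/691200 t=2:+1/276480 t=3:−1/933120 = 43/37324800; (3j)²=1849/184756 [(6 6 6; 0 -3 3)], sign=-1
B: triangle coeff Δ(6,6,6) = 1/325909584; Σ_t [4,6]: t=4:+1/4147200 t=5:−1/691200 t=6:+1/1244160 = -1/2488320; (3j)²=875/184756 [(6 6 6; -4 3 1)], sign=+1
I_A²/I_B² = (1849/184756)/(875/184756) = 1849/875

1849/875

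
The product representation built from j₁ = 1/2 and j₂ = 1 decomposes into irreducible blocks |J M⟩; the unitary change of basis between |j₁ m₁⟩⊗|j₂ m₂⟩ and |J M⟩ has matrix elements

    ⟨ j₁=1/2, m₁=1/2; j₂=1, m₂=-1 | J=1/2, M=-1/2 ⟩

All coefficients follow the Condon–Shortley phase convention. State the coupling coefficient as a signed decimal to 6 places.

√[2·1!0!1!/3! · 1!0!0!2!0!1!] = √(2/3)
  +(−1)^0/∏(0,1,0,0,0,1)! = 1  (running 1)
⟨..|..⟩ = √(2/3)·(1) = +0.816497

+0.816497  (= +√(2/3))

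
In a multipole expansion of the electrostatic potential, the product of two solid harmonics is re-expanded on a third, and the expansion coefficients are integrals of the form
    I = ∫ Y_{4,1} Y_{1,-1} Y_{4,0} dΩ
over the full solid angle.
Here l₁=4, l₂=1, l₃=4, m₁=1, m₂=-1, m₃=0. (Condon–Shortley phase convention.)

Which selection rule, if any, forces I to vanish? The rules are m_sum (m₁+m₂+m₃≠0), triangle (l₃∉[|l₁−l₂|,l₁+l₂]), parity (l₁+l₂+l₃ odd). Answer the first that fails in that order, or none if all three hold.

parity

Σmᵢ = 0  ✓
l₃∈[|l₁−l₂|,l₁+l₂]=[3,5], have l₃=4  ✓
Σlᵢ = 9 ⇒ odd  ✗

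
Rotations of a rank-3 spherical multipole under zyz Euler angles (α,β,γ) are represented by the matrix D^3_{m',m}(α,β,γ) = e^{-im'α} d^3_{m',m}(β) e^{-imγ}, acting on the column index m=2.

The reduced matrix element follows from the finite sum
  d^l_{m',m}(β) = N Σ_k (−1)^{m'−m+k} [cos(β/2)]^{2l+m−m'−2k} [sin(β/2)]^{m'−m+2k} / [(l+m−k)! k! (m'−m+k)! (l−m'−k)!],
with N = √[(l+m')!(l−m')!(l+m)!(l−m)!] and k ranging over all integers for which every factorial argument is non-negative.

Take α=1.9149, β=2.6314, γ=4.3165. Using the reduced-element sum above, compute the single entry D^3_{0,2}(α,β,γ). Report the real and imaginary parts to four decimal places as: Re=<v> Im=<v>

Re=0.2002 Im=0.2028

First d^3_{0,2}(β=2.6314), then the phase factors e^{-i(0)α} and e^{-i(2)γ}:
Half-angle: c=0.252339, s=0.967639. N=√(6·6·120·1)=65.726707
Admissible k: 2..3 (factorial args all ≥0)
  k=2: (−1)^0·65.7267/(12)·0.2523^4·0.9676^2 = +0.020793
  k=3: (−1)^1·65.7267/(12)·0.2523^2·0.9676^4 = -0.305761
d^3_{0,2}(2.6314) = +0.020793 -0.305761 = -0.284967
D = (+1.000000+0.000000i)·(-0.284967)·(-0.702581-0.711604i) = +0.200213+0.202784i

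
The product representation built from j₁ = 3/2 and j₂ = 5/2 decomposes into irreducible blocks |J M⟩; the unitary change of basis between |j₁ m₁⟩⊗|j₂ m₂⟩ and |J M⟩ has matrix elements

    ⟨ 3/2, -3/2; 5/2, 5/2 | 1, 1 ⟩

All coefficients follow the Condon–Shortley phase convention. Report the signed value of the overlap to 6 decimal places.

j₁+j₂−J=3  J+j₁−j₂=0  J−j₁+j₂=2  j₁+j₂+J+1=6
(j₁±m₁, j₂±m₂, J±M) = (0,3,5,0,2,0)
P² = 72
sum k=3..3:
  [3] −1/12 = -1/12
S = -1/12
C² = P²·S² = 1/2 ; C = -0.707107

−√(1/2) ≈ -0.707107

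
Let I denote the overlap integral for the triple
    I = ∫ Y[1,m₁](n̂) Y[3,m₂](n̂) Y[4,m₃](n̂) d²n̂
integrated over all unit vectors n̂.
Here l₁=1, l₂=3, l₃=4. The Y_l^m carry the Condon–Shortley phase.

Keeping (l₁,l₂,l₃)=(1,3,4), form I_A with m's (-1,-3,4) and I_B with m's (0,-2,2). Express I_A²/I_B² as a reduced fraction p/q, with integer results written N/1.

Shared (l₁,l₂,l₃)=(1,3,4): N and (l;000)² cancel in I_A²/I_B².
A: Δ = 0!·2!·6!/9! = 1/252; Racah Σ t=0..0: t=0:+1/1440 = 1/1440; ⇒ 3j(1 3 4; -1 -3 4)² = 1/9, sgn +1
B: Δ = 0!·2!·6!/9! = 1/252; Racah Σ t=0..0: t=0:+1/120 = 1/120; ⇒ 3j(1 3 4; 0 -2 2)² = 1/21, sgn +1
I_A²/I_B² = (1/9)/(1/21) = 7/3

7/3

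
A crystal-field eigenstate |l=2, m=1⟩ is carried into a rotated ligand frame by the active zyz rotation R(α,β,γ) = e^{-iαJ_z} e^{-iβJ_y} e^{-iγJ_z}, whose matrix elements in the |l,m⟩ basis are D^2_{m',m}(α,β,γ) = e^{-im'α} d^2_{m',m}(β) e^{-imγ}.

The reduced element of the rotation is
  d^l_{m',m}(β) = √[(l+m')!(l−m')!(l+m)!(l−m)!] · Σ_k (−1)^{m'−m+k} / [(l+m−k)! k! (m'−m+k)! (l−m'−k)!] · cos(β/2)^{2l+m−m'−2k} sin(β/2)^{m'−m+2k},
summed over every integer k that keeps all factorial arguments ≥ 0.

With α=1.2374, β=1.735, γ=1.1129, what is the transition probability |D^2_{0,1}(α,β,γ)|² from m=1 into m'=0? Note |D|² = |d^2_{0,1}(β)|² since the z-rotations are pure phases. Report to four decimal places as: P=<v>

First d^2_{0,1}(β=1.7350), then the phase factors e^{-i(0)α} and e^{-i(1)γ}:
Half-angle: c=0.646735, s=0.762714. N=√(2·2·6·1)=4.898979
Admissible k: 1..2 (factorial args all ≥0)
  k=1: (−1)^0·4.8990/(2)·0.6467^3·0.7627^1 = +0.505379
  k=2: (−1)^1·4.8990/(2)·0.6467^1·0.7627^3 = -0.702891
d^2_{0,1}(1.7350) = +0.505379 -0.702891 = -0.197512
|D^2_{0,1}|² = |d^2_{0,1}(β)|² = (-0.197512)² = 0.039011 (the z-rotation phases have unit modulus)

P=0.0390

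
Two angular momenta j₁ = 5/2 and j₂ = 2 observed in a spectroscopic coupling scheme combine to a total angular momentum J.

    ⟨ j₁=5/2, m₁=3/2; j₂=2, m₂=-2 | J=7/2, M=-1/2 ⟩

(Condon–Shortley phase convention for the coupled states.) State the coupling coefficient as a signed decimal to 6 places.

j₁+j₂−J=1  J+j₁−j₂=4  J−j₁+j₂=3  j₁+j₂+J+1=9
(j₁±m₁, j₂±m₂, J±M) = (4,1,0,4,3,4)
P² = 9216/35
sum k=0..0:
  [0] +1/36 = 1/36
S = 1/36
C² = P²·S² = 64/315 ; C = +0.450749

+0.450749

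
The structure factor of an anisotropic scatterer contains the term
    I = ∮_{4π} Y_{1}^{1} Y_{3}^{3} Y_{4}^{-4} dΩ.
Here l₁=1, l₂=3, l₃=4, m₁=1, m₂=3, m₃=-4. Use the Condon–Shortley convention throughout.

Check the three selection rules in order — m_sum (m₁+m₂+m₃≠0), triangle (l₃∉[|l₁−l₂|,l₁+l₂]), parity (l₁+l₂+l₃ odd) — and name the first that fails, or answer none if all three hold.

m₁+m₂+m₃ = 1 + 3 − 4 = 0  ✓
triangle: |1−3|=2 ≤ l₃=4 ≤ 1+3=4  ✓
parity: l₁+l₂+l₃ = 8 is even  ✓

none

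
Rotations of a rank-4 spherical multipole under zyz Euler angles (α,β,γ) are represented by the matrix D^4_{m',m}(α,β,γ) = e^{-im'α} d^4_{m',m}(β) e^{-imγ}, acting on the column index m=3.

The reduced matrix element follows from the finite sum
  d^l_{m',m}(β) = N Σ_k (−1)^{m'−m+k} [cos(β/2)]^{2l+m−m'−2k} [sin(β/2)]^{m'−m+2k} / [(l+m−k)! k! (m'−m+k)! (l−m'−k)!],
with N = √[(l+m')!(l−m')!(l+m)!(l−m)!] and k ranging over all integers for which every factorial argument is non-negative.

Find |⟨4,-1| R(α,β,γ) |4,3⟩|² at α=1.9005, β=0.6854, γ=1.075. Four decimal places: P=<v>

Split into d^4_{-1,3}(β=0.6854) × two z-phases.
With c≡cos(β/2)=0.941851 and s≡sin(β/2)=0.336031, N=[6·120·5040·1]^{1/2}=1904.940944
k∈{4,5} keeps every argument non-negative
  k=4: (−1)^0·1904.9409/(144)·0.9419^4·0.3360^4 = +0.132729
  k=5: (−1)^1·1904.9409/(240)·0.9419^2·0.3360^6 = -0.010137
d^4_{-1,3}(0.6854) = +0.132729 -0.010137 = +0.122592
|D^4_{-1,3}|² = |d^4_{-1,3}(β)|² = (+0.122592)² = 0.015029 (the z-rotation phases have unit modulus)

P=0.0150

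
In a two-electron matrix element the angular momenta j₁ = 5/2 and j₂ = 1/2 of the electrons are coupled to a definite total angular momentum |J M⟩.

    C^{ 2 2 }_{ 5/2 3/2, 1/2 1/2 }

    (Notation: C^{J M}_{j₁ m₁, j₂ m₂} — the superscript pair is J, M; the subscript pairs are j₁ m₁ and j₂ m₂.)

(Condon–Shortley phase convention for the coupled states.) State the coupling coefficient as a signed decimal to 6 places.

triangle: 1!×4!×0!/6! = 24/720
(j±m)!: 4!×1!×1!×0!×4!×0! = 576
prefactor² = (2J+1)×Δ×N² = 96
  k=1: −1/(1!×0!×0!×0!×4!×0!) = -1/24
Σ = -1/24  ⇒  CG² = 96×(-1/24)² = 1/6
CG = −√(1/6) = -0.408248

−√(1/6) ≈ -0.408248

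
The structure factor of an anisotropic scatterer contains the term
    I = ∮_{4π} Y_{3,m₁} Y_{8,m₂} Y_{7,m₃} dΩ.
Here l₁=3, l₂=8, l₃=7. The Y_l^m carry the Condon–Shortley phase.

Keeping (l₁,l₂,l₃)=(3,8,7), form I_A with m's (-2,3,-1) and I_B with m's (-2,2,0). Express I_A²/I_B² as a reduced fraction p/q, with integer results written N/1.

33/175

Shared (l₁,l₂,l₃)=(3,8,7): N and (l;000)² cancel in I_A²/I_B².
A: Δ = 4!·2!·12!/19! = 1/5290740; Racah Σ t=3..4: t=3:−1/11612160 t=4:+1/14515200 = -1/58060800; ⇒ 3j(3 8 7; -2 3 -1)² = 55/58786, sgn -1
B: Δ = 4!·2!·12!/19! = 1/5290740; Racah Σ t=3..4: t=3:−1/7257600 t=4:+1/12441600 = -1/17418240; ⇒ 3j(3 8 7; -2 2 0)² = 125/25194, sgn +1
I_A²/I_B² = (55/58786)/(125/25194) = 33/175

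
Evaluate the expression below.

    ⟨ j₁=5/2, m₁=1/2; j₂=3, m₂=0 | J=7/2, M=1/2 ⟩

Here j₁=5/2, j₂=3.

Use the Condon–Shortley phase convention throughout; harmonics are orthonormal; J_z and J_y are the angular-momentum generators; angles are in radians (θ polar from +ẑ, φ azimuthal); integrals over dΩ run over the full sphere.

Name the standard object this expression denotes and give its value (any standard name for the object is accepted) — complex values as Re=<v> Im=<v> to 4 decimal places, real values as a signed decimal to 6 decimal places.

Clebsch–Gordan coefficient, −√(4/21) ≈ -0.436436

This is a Clebsch–Gordan (vector-coupling) coefficient.
triangle: 2!×3!×4!/10! = 288/3628800
(j±m)!: 3!×2!×3!×3!×4!×3! = 62208
prefactor² = (2J+1)×Δ×N² = 6912/175
  k=0: +1/(0!×2!×2!×3!×1!×1!) = 1/24
  k=1: −1/(1!×1!×1!×2!×2!×2!) = -1/8
  k=2: +1/(2!×0!×0!×1!×3!×3!) = 1/72
Σ = -5/72  ⇒  CG² = 6912/175×(-5/72)² = 4/21
CG = −√(4/21) = -0.436436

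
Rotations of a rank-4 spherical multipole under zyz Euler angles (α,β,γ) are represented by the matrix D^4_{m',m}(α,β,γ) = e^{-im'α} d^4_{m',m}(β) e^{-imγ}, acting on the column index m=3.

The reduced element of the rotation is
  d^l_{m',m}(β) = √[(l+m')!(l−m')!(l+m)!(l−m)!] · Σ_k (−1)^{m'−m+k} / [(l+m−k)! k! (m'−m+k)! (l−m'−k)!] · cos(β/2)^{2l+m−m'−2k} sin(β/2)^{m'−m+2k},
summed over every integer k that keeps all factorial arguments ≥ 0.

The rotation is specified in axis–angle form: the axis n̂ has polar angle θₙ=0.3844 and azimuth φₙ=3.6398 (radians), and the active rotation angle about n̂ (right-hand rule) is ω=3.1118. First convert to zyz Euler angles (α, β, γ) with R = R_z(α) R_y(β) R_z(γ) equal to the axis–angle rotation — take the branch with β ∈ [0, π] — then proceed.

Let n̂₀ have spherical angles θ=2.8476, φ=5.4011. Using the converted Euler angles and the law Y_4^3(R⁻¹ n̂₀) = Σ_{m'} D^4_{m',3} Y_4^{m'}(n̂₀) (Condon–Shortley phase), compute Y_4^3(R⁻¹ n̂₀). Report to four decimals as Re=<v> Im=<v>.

Re=-0.2779 Im=0.0910

Axis–angle → zyz. n̂ = (sinθₙcosφₙ, sinθₙsinφₙ, cosθₙ) = (-0.329418, -0.179196, +0.927024), ω = 3.1118.
R = I cosω + sinω [n̂]ₓ + (1−cosω) n̂n̂ᵀ gives
  R = [-0.782572, +0.090420, -0.615959; +0.145649, -0.935348, -0.322351; -0.605283, -0.341976, +0.718808]
β = atan2(√(R₁₃²+R₂₃²), R₃₃) = 0.768710; α = atan2(R₂₃, R₁₃) mod 2π = 3.623731; γ = atan2(R₃₂, −R₃₁) mod 2π = 5.768909
Need the full column D^4_{m',3} for m'=−4..4 at α=3.6237, β=0.7687, γ=5.7689.
cos(β/2)=0.927040, sin(β/2)=0.374961
d^4_{-4,3}: single k=7 term ⇒ +0.002732;  D = -0.002585-0.000885i
d^4_{-3,3}: k∈[6..7] ⇒ +0.016719 -0.000391 = +0.016328;  D = +0.016139-0.002478i
d^4_{-2,3}: k∈[5..6] ⇒ +0.066285 -0.003615 = +0.062670;  D = -0.050473+0.037149i
d^4_{-1,3}: k∈[4..5] ⇒ +0.193135 -0.018958 = +0.174177;  D = +0.076414-0.156520i
d^4_{0,3}: k∈[3..4] ⇒ +0.427088 -0.069870 = +0.357217;  D = +0.009989+0.357078i
d^4_{1,3}: k∈[2..3] ⇒ +0.708330 -0.193135 = +0.515195;  D = -0.251554-0.449607i
d^4_{2,3}: k∈[1..2] ⇒ +0.825546 -0.405171 = +0.420375;  D = +0.351961+0.229866i
d^4_{3,3}: k∈[0..1] ⇒ +0.545493 -0.624688 = -0.079195;  D = +0.078827+0.007624i
d^4_{4,3}: single k=0 term ⇒ -0.624054;  D = -0.578202+0.234789i
Y_4^{m'}(θ=2.8476,φ=5.4011) and Σ D·Y over m':
  (-0.0026-0.0009i)·(-0.0029-0.0012i)  (+0.0161-0.0025i)·(+0.0256-0.0139i)  (-0.0505+0.0371i)·(-0.0292+0.1492i)  (+0.0764-0.1565i)·(-0.2845-0.3457i)  (+0.0100+0.3571i)·(+0.5171+0.0000i)  (-0.2516-0.4496i)·(+0.2845-0.3457i)  (+0.3520+0.2299i)·(-0.0292-0.1492i)  (+0.0788+0.0076i)·(-0.0256-0.0139i)  (-0.5782+0.2348i)·(-0.0029+0.0012i)
Y_4^3(R⁻¹ n̂) = -0.277858+0.091011i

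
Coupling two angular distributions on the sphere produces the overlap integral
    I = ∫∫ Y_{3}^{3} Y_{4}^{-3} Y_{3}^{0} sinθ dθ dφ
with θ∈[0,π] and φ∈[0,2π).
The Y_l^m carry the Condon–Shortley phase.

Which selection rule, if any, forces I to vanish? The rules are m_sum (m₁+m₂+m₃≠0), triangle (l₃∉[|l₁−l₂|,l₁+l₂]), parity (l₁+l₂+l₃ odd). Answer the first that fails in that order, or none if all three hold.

Σmᵢ = 0  ✓
l₃∈[|l₁−l₂|,l₁+l₂]=[1,7], have l₃=3  ✓
Σlᵢ = 10 ⇒ even  ✓

none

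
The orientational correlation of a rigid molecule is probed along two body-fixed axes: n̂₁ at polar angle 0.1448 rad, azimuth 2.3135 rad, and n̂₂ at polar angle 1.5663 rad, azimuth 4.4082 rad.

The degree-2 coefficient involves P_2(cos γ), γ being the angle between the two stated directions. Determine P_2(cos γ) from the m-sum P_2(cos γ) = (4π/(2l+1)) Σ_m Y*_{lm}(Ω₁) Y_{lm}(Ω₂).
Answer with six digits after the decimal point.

Term-by-term m-sum for l=2 (normalisation 4π/5 = 2.513274):
  m=-2: Y*=-0.000686-0.008013i  Y=-0.316961-0.220766i  product -0.001552+0.002691i
  m=-1: Y*=-0.074599+0.081258i  Y=-0.001040+0.003314i  product -0.000192-0.000332i
  m=+0: Y*=+0.611083-0.000000i  Y=-0.315372+0.000000i  product -0.192719+0.000000i
  m=+1: Y*=+0.074599+0.081258i  Y=+0.001040+0.003314i  product -0.000192+0.000332i
  m=+2: Y*=-0.000686+0.008013i  Y=-0.316961+0.220766i  product -0.001552-0.002691i
Σ over m = -0.196205+0.000000i; ×(4π/5) → -0.493118+0.000000i. Real part: -0.493118

-0.493118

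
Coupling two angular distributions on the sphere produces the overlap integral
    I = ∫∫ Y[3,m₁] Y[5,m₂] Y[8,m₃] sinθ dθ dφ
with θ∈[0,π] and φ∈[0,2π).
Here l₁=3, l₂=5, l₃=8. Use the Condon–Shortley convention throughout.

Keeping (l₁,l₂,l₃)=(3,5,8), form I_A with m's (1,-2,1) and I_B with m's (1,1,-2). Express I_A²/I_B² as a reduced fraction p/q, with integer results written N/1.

2/5

l's match ⇒ only the (l;m) 3-j factors differ between A and B.
A: triangle coeff Δ(3,5,8) = 1/136136; Σ_t [0,0]: t=0:+1/1451520 = 1/1451520; (3j)²=45/4862 [(3 5 8; 1 -2 1)], sign=-1
B: triangle coeff Δ(3,5,8) = 1/136136; Σ_t [0,0]: t=0:+1/829440 = 1/829440; (3j)²=225/9724 [(3 5 8; 1 1 -2)], sign=+1
I_A²/I_B² = (45/4862)/(225/9724) = 2/5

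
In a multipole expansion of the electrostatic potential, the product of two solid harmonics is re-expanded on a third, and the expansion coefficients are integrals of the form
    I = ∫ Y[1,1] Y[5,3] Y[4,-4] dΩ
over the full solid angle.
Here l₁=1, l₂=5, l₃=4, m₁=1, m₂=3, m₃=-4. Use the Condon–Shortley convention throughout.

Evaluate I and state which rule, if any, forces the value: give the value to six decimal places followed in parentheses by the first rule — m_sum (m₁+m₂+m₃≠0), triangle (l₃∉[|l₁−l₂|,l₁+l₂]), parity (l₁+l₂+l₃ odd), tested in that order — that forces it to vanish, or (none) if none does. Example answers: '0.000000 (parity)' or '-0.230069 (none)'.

-0.049106 (none)

Rules hold: Σm=0, L=10 even, 4≤4≤6.
N = 3·11·9 = 297
Δ = 2!·0!·8!/11! = 1/495
Racah Σ t=1..1: t=1:−1/576 = -1/576
⇒ 3j(1 5 4; 0 0 0)² = 5/99, sgn -1
Racah Σ t=0..0: t=0:+1/80640 = 1/80640
⇒ 3j(1 5 4; 1 3 -4)² = 1/495, sgn +1
4πI² = N·(3j₀)²·(3jₘ)² = 1/33
I = -1·√(0.030303/4π) = -0.04910640
No selection rule forces the value: the integral is nonzero (none).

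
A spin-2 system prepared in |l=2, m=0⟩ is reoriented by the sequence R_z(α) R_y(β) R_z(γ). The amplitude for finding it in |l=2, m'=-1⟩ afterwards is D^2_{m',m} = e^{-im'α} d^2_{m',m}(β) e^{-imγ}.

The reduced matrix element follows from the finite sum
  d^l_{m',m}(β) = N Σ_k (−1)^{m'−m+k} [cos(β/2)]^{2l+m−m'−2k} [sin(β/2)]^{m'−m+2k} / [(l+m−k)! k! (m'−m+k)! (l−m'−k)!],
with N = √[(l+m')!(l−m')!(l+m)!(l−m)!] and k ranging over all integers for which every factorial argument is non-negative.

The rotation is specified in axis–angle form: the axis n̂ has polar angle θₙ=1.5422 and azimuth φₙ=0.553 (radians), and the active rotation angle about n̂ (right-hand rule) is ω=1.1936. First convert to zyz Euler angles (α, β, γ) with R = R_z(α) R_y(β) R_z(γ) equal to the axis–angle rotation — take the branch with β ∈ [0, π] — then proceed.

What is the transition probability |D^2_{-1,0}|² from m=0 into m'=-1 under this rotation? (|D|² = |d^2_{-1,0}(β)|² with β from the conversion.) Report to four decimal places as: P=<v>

Axis–angle → zyz. n̂ = (sinθₙcosφₙ, sinθₙsinφₙ, cosθₙ) = (+0.850605, +0.525028, +0.028592), ω = 1.1936.
R = I cosω + sinω [n̂]ₓ + (1−cosω) n̂n̂ᵀ gives
  R = [+0.825357, +0.255522, +0.503482; +0.308687, +0.542442, -0.781325; -0.472756, +0.800291, +0.368832]
β = atan2(√(R₁₃²+R₂₃²), R₃₃) = 1.193044; α = atan2(R₂₃, R₁₃) mod 2π = 5.284814; γ = atan2(R₃₂, −R₃₁) mod 2π = 1.037221
D^2_{-1,0}(5.2848,1.1930,1.0372) = e^{-i·-1·5.2848}·d^2_{-1,0}(1.1930)·e^{-i·0·1.0372}. Compute d first:
c=cos(1.193044/2)=0.827294, s=sin(1.193044/2)=0.561769; N=√[1·6·2·2]=4.898979
k: max(0,(0)−(-1))=1 … min(2+(0),2−(-1))=2
  k=1: (−1)^0·4.8990/(2)·0.8273^3·0.5618^1 = +0.779136
  k=2: (−1)^1·4.8990/(2)·0.8273^1·0.5618^3 = -0.359260
d^2_{-1,0}(1.1930) = +0.779136 -0.359260 = +0.419876
|D^2_{-1,0}|² = |d^2_{-1,0}(β)|² = (+0.419876)² = 0.176296 (the z-rotation phases have unit modulus)

P=0.1763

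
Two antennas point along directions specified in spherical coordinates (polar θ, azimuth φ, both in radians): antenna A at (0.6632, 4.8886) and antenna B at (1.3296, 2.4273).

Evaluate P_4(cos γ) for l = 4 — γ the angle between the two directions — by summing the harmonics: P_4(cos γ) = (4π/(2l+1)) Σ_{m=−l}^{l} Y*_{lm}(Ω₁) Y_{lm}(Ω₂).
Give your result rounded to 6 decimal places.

Term-by-term m-sum for l=4 (normalisation 4π/9 = 1.396263):
  m=-4: (0.048423, 0.041188) × (-0.377667, 0.110410) = (-0.022835, -0.010209)  (running Σ = (-0.022835, -0.010209))
  m=-3: (-0.116078, 0.198736) × (0.148209, -0.230171) = (0.028539, 0.056172)  (running Σ = (0.005704, 0.045963))
  m=-2: (-0.398270, -0.146474) × (-0.026852, -0.187541) = (-0.016776, 0.078625)  (running Σ = (-0.011071, 0.124588))
  m=-1: (0.054191, -0.304345) × (0.215614, 0.186942) = (0.068579, -0.055491)  (running Σ = (0.057508, 0.069097))
  m=0: (-0.225615, -0.000000) × (0.148338, 0.000000) = (-0.033467, -0.000000)  (running Σ = (0.024040, 0.069097))
  m=1: (-0.054191, -0.304345) × (-0.215614, 0.186942) = (0.068579, 0.055491)  (running Σ = (0.092620, 0.124588))
  m=2: (-0.398270, 0.146474) × (-0.026852, 0.187541) = (-0.016776, -0.078625)  (running Σ = (0.075844, 0.045963))
  m=3: (0.116078, 0.198736) × (-0.148209, -0.230171) = (0.028539, -0.056172)  (running Σ = (0.104384, -0.010209))
  m=4: (0.048423, -0.041188) × (-0.377667, -0.110410) = (-0.022835, 0.010209)  (running Σ = (0.081548, -0.000000))
Σ over m = (0.081548, -0.000000); ×(4π/9) → (0.113863, -0.000000). Real part: 0.113863

0.113863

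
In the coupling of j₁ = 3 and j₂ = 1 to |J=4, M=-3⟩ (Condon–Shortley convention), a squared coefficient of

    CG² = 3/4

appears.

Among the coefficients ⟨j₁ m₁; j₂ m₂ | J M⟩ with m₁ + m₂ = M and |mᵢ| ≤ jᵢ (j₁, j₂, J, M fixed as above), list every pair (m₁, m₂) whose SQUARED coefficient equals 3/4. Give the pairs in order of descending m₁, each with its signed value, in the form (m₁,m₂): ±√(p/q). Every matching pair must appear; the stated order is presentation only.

Admissible pairs with m₁+m₂ = M = -3: (-3,0), (-2,-1)
  (m₁,m₂)=(-2,-1): CG² = 3/4, CG = +√(3/4)   ← matches the target
  (m₁,m₂)=(-3,0): CG² = 1/4, CG = +√(1/4)
Pairs with CG² = 3/4: (-2,-1): +√(3/4)

(-2,-1): +√(3/4)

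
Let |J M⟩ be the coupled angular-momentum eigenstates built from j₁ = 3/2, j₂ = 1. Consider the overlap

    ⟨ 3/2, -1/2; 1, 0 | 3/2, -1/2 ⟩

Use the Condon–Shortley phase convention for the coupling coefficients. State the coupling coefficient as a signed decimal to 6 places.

j₁+j₂−J=1  J+j₁−j₂=2  J−j₁+j₂=1  j₁+j₂+J+1=5
(j₁±m₁, j₂±m₂, J±M) = (1,2,1,1,1,2)
P² = 4/15
sum k=0..1:
  [0] +1/2 = 1/2
  [1] −1/1 = -1
S = -1/2
C² = P²·S² = 1/15 ; C = -0.258199

-0.258199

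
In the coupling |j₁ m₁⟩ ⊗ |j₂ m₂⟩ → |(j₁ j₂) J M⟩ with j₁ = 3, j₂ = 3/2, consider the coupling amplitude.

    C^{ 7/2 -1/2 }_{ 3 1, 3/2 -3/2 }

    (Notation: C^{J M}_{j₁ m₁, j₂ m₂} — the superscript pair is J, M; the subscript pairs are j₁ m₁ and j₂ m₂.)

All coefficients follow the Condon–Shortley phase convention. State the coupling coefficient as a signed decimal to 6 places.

triangle: 1!×5!×2!/9! = 240/362880
(j±m)!: 4!×2!×0!×3!×3!×4! = 41472
prefactor² = (2J+1)×Δ×N² = 1536/7
  k=0: +1/(0!×1!×2!×0!×3!×2!) = 1/24
Σ = 1/24  ⇒  CG² = 1536/7×(1/24)² = 8/21
CG = +√(8/21) = +0.617213

+√(8/21) ≈ +0.617213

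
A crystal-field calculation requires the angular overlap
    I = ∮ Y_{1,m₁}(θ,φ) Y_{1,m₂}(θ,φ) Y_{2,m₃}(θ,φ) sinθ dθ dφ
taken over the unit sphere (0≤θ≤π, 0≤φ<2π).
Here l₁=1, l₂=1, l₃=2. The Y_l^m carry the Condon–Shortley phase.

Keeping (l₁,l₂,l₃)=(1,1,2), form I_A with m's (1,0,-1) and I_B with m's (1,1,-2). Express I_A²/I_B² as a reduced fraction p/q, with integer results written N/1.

1/2

l's match ⇒ only the (l;m) 3-j factors differ between A and B.
A: triangle coeff Δ(1,1,2) = 1/30; Σ_t [0,0]: t=0:+1/2 = 1/2; (3j)²=1/10 [(1 1 2; 1 0 -1)], sign=-1
B: triangle coeff Δ(1,1,2) = 1/30; Σ_t [0,0]: t=0:+1/4 = 1/4; (3j)²=1/5 [(1 1 2; 1 1 -2)], sign=+1
I_A²/I_B² = (1/10)/(1/5) = 1/2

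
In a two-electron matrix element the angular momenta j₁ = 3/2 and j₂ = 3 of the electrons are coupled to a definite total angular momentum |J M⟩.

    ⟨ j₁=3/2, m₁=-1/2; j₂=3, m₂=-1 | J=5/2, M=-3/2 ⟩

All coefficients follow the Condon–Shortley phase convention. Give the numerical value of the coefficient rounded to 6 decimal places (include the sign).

-0.591608  (= −√(7/20))

√[6·2!1!4!/8! · 1!2!2!4!1!4!] = √(576/35)
  +(−1)^1/∏(1,1,1,1,0,3)! = -1/6  (running -1/6)
  +(−1)^2/∏(2,0,0,0,1,4)! = 1/48  (running -7/48)
⟨..|..⟩ = √(576/35)·(-7/48) = -0.591608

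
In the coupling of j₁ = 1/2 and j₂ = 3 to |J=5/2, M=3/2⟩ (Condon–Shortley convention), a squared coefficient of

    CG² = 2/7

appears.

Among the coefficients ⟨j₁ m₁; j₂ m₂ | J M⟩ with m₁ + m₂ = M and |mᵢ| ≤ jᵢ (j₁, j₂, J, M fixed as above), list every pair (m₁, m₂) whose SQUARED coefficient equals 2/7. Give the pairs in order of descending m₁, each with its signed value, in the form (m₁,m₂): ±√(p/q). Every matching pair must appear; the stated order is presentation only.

(1/2,1): +√(2/7)

Admissible pairs with m₁+m₂ = M = 3/2: (-1/2,2), (1/2,1)
  (m₁,m₂)=(1/2,1): CG² = 2/7, CG = +√(2/7)   ← matches the target
  (m₁,m₂)=(-1/2,2): CG² = 5/7, CG = −√(5/7)
Pairs with CG² = 2/7: (1/2,1): +√(2/7)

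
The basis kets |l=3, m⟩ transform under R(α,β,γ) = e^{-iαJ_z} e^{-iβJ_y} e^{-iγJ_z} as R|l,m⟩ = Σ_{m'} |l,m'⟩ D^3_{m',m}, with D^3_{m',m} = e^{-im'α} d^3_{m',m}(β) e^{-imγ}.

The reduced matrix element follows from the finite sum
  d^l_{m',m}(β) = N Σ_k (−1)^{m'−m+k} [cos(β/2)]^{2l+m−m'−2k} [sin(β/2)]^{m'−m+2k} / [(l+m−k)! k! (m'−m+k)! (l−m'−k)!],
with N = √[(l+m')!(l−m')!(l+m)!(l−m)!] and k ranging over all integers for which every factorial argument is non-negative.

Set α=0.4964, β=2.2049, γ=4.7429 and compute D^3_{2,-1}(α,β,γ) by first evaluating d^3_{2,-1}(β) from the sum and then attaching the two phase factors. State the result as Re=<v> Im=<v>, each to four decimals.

Re=-0.3234 Im=-0.2253

D^3_{2,-1}(0.4964,2.2049,4.7429) = e^{-i·2·0.4964}·d^3_{2,-1}(2.2049)·e^{-i·-1·4.7429}. Compute d first:
With c≡cos(β/2)=0.451411 and s≡sin(β/2)=0.892316, N=[120·1·2·24]^{1/2}=75.894664
k∈{0,1} keeps every argument non-negative
  k=0: (−1)^3·75.8947/(12)·0.4514^3·0.8923^3 = -0.413336
  k=1: (−1)^4·75.8947/(24)·0.4514^1·0.8923^5 = +0.807543
d^3_{2,-1}(2.2049) = -0.413336 +0.807543 = +0.394207
Phases: e^{-i·(2)·0.4964}=+0.546347-0.837559i, e^{-i·(-1)·4.7429}=+0.030506-0.999535i ⇒ D=-0.323448-0.225346i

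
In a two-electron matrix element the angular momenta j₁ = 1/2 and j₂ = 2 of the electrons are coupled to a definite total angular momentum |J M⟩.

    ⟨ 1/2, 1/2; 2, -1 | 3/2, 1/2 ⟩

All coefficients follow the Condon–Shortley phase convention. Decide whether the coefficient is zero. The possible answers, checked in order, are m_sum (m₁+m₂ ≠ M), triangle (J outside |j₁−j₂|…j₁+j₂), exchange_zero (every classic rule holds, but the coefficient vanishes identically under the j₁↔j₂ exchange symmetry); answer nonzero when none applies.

m_sum

m-sum: m₁+m₂ = 1/2+(-1) = -1/2, M = 1/2  ✗ ⇒ coefficient is 0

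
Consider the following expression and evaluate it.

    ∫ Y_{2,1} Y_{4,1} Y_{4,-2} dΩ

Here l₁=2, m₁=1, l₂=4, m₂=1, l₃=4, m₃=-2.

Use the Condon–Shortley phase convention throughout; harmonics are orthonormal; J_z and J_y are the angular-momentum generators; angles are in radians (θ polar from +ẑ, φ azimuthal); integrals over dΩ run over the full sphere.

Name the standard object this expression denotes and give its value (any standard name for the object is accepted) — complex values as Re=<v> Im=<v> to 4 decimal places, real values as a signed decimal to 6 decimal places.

Gaunt coefficient, +0.127700

This is a Gaunt coefficient — the integral of a triple product of spherical harmonics over the sphere.
Checks pass: Σm=0; 10 even; l₃=4∈[2,6].
(2·2+1)(2·4+1)(2·4+1) = 405
Δ: 2! 2! 6! / 11! → 1/13860
sum: t=0:+1/192 t=1:−1/36 t=2:+1/192 = -5/288
3j²(2 4 4; 0 0 0) = Δ·Π!·Σ² = 20/693  (sign -1)
sum: t=0:+1/240 t=1:−1/96 = -1/160
3j²(2 4 4; 1 1 -2) = Δ·Π!·Σ² = 27/1540  (sign -1)
combine: 4πI² = 405·20/693·27/1540 = 1215/5929
take √, sign +1: I = 0.12770047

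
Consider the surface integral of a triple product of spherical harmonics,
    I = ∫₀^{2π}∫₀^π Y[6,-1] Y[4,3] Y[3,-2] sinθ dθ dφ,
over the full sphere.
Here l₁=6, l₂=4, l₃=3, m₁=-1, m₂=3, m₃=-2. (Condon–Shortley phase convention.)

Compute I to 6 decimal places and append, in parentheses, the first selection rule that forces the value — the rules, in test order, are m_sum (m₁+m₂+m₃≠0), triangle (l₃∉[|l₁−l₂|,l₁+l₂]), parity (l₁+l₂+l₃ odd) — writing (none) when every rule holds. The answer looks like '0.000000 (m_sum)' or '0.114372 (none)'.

0.000000 (parity)

l₁+l₂+l₃=13 is odd: 3j(l;000)=0 ⇒ I=0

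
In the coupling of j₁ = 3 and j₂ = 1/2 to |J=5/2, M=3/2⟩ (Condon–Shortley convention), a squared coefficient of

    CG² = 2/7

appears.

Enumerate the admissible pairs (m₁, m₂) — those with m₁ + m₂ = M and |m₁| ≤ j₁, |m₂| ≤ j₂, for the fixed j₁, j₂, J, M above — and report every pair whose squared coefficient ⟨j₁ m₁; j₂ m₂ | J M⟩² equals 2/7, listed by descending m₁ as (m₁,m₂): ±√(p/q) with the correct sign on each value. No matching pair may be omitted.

Admissible pairs with m₁+m₂ = M = 3/2: (1,1/2), (2,-1/2)
  (m₁,m₂)=(2,-1/2): CG² = 5/7, CG = +√(5/7)
  (m₁,m₂)=(1,1/2): CG² = 2/7, CG = −√(2/7)   ← matches the target
Pairs with CG² = 2/7: (1,1/2): −√(2/7)

(1,1/2): −√(2/7)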